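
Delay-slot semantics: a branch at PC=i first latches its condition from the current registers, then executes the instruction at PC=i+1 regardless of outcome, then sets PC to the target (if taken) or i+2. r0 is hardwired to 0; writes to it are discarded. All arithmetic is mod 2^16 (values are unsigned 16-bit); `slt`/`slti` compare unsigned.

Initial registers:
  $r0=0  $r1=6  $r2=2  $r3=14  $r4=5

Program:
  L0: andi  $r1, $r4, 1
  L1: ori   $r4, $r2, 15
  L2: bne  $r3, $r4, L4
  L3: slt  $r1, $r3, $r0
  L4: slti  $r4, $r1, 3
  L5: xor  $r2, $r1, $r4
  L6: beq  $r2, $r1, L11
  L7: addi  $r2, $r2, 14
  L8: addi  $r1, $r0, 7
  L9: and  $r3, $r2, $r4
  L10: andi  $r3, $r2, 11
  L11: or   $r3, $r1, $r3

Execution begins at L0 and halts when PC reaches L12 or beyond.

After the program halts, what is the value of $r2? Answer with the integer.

15

PC=0  andi  $r1, $r4, 1      | $r0=0 $r1=1 $r2=2 $r3=14 $r4=5
PC=1  ori   $r4, $r2, 15     | $r0=0 $r1=1 $r2=2 $r3=14 $r4=15
PC=2  bne  $r3, $r4, L4      | $r0=0 $r1=1 $r2=2 $r3=14 $r4=15  [TAKEN]
PC=3  slt  $r1, $r3, $r0     | $r0=0 $r1=0 $r2=2 $r3=14 $r4=15
PC=4  slti  $r4, $r1, 3      | $r0=0 $r1=0 $r2=2 $r3=14 $r4=1
PC=5  xor  $r2, $r1, $r4     | $r0=0 $r1=0 $r2=1 $r3=14 $r4=1
PC=6  beq  $r2, $r1, L11     | $r0=0 $r1=0 $r2=1 $r3=14 $r4=1  [not taken]
PC=7  addi  $r2, $r2, 14     | $r0=0 $r1=0 $r2=15 $r3=14 $r4=1
PC=8  addi  $r1, $r0, 7      | $r0=0 $r1=7 $r2=15 $r3=14 $r4=1
PC=9  and  $r3, $r2, $r4     | $r0=0 $r1=7 $r2=15 $r3=1 $r4=1
PC=10 andi  $r3, $r2, 11     | $r0=0 $r1=7 $r2=15 $r3=11 $r4=1
PC=11 or   $r3, $r1, $r3     | $r0=0 $r1=7 $r2=15 $r3=15 $r4=1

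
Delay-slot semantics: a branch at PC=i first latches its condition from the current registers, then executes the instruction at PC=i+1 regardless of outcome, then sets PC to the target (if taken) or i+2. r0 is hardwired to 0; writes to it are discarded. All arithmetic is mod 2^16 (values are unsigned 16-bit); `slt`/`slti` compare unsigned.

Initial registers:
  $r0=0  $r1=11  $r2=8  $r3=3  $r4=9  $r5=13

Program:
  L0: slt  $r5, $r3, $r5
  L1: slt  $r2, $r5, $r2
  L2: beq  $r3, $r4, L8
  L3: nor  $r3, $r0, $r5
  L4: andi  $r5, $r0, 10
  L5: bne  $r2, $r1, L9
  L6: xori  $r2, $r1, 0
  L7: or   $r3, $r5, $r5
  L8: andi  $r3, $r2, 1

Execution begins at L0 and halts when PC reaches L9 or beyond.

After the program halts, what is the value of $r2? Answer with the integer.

#0 slt  $r5, $r3, $r5 ; 0/11/8/3/9/1
#1 slt  $r2, $r5, $r2 ; 0/11/1/3/9/1
#2 beq  $r3, $r4, L8 ; 0/11/1/3/9/1 ; →fallthru
#3 nor  $r3, $r0, $r5 ; 0/11/1/65534/9/1
#4 andi  $r5, $r0, 10 ; 0/11/1/65534/9/0
#5 bne  $r2, $r1, L9 ; 0/11/1/65534/9/0 ; →target
#6 xori  $r2, $r1, 0 ; 0/11/11/65534/9/0

11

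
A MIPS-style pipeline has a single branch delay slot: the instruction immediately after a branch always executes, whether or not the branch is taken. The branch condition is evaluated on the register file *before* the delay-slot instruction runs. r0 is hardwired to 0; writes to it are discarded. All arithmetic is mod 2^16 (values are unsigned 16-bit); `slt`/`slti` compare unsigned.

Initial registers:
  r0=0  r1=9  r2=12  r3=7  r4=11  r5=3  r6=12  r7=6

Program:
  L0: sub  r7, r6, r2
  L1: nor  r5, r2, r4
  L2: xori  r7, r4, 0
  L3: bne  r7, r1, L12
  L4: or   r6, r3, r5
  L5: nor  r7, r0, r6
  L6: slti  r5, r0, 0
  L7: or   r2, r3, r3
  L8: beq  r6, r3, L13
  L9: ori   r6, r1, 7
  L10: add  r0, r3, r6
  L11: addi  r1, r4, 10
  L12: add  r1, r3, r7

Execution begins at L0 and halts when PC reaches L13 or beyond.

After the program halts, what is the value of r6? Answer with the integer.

65527

#0 sub  r7, r6, r2 ; 0/9/12/7/11/3/12/0
#1 nor  r5, r2, r4 ; 0/9/12/7/11/65520/12/0
#2 xori  r7, r4, 0 ; 0/9/12/7/11/65520/12/11
#3 bne  r7, r1, L12 ; 0/9/12/7/11/65520/12/11 ; →target
#4 or   r6, r3, r5 ; 0/9/12/7/11/65520/65527/11
#12 add  r1, r3, r7 ; 0/18/12/7/11/65520/65527/11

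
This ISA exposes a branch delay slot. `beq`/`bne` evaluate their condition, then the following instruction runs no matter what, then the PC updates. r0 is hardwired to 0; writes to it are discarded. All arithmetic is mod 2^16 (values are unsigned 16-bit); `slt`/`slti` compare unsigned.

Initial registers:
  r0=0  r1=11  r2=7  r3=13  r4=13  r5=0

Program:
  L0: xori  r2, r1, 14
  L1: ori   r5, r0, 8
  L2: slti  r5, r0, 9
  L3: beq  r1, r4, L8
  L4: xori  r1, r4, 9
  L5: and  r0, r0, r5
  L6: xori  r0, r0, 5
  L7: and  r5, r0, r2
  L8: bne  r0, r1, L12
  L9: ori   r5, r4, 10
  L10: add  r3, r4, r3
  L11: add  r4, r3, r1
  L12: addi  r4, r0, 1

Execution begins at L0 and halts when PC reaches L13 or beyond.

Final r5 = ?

[0] xori  r2, r1, 14  →  {r0:0, r1:11, r2:5, r3:13, r4:13, r5:0}
[1] ori   r5, r0, 8  →  {r0:0, r1:11, r2:5, r3:13, r4:13, r5:8}
[2] slti  r5, r0, 9  →  {r0:0, r1:11, r2:5, r3:13, r4:13, r5:1}
[3] beq  r1, r4, L8  →  {r0:0, r1:11, r2:5, r3:13, r4:13, r5:1}  ⟨branch fallthrough⟩
[4] xori  r1, r4, 9  →  {r0:0, r1:4, r2:5, r3:13, r4:13, r5:1}
[5] and  r0, r0, r5  →  {r0:0, r1:4, r2:5, r3:13, r4:13, r5:1}
[6] xori  r0, r0, 5  →  {r0:0, r1:4, r2:5, r3:13, r4:13, r5:1}
[7] and  r5, r0, r2  →  {r0:0, r1:4, r2:5, r3:13, r4:13, r5:0}
[8] bne  r0, r1, L12  →  {r0:0, r1:4, r2:5, r3:13, r4:13, r5:0}  ⟨branch taken⟩
[9] ori   r5, r4, 10  →  {r0:0, r1:4, r2:5, r3:13, r4:13, r5:15}
[12] addi  r4, r0, 1  →  {r0:0, r1:4, r2:5, r3:13, r4:1, r5:15}

15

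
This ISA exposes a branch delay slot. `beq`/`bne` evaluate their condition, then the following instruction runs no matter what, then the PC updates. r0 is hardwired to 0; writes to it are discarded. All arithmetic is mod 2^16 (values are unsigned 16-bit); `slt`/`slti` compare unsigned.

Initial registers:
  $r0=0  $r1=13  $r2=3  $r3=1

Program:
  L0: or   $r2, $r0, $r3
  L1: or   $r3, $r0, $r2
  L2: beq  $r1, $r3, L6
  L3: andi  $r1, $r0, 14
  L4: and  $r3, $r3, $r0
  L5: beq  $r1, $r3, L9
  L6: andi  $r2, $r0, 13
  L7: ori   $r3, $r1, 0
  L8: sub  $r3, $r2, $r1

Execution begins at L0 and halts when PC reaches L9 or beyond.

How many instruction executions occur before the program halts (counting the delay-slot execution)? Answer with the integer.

PC=0  or   $r2, $r0, $r3     | $r0=0 $r1=13 $r2=1 $r3=1
PC=1  or   $r3, $r0, $r2     | $r0=0 $r1=13 $r2=1 $r3=1
PC=2  beq  $r1, $r3, L6      | $r0=0 $r1=13 $r2=1 $r3=1  [not taken]
PC=3  andi  $r1, $r0, 14     | $r0=0 $r1=0 $r2=1 $r3=1
PC=4  and  $r3, $r3, $r0     | $r0=0 $r1=0 $r2=1 $r3=0
PC=5  beq  $r1, $r3, L9      | $r0=0 $r1=0 $r2=1 $r3=0  [TAKEN]
PC=6  andi  $r2, $r0, 13     | $r0=0 $r1=0 $r2=0 $r3=0

7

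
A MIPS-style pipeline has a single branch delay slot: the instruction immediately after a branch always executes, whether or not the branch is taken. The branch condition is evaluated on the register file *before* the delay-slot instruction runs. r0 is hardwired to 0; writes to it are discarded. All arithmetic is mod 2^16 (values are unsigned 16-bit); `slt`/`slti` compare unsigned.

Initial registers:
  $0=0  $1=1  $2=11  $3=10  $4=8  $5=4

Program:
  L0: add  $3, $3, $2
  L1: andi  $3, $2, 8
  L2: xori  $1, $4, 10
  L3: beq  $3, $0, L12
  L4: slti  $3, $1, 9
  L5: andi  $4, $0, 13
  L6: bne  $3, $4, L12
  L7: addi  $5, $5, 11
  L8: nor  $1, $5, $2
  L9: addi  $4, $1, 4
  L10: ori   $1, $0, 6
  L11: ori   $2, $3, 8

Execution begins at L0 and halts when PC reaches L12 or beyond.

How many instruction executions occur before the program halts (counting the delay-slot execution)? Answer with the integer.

8

PC=0  add  $3, $3, $2        | $0=0 $1=1 $2=11 $3=21 $4=8 $5=4
PC=1  andi  $3, $2, 8        | $0=0 $1=1 $2=11 $3=8 $4=8 $5=4
PC=2  xori  $1, $4, 10       | $0=0 $1=2 $2=11 $3=8 $4=8 $5=4
PC=3  beq  $3, $0, L12       | $0=0 $1=2 $2=11 $3=8 $4=8 $5=4  [not taken]
PC=4  slti  $3, $1, 9        | $0=0 $1=2 $2=11 $3=1 $4=8 $5=4
PC=5  andi  $4, $0, 13       | $0=0 $1=2 $2=11 $3=1 $4=0 $5=4
PC=6  bne  $3, $4, L12       | $0=0 $1=2 $2=11 $3=1 $4=0 $5=4  [TAKEN]
PC=7  addi  $5, $5, 11       | $0=0 $1=2 $2=11 $3=1 $4=0 $5=15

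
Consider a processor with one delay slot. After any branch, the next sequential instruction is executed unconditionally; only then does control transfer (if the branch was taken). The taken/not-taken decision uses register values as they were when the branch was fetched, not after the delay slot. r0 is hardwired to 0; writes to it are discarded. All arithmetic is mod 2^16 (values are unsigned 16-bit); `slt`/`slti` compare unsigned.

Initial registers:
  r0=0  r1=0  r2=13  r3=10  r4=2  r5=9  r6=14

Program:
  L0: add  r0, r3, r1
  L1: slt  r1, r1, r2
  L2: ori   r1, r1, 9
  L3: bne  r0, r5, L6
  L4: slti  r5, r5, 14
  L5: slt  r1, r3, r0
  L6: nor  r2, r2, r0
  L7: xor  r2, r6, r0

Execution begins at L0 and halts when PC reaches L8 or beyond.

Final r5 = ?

[0] add  r0, r3, r1  →  {r0:0, r1:0, r2:13, r3:10, r4:2, r5:9, r6:14}
[1] slt  r1, r1, r2  →  {r0:0, r1:1, r2:13, r3:10, r4:2, r5:9, r6:14}
[2] ori   r1, r1, 9  →  {r0:0, r1:9, r2:13, r3:10, r4:2, r5:9, r6:14}
[3] bne  r0, r5, L6  →  {r0:0, r1:9, r2:13, r3:10, r4:2, r5:9, r6:14}  ⟨branch taken⟩
[4] slti  r5, r5, 14  →  {r0:0, r1:9, r2:13, r3:10, r4:2, r5:1, r6:14}
[6] nor  r2, r2, r0  →  {r0:0, r1:9, r2:65522, r3:10, r4:2, r5:1, r6:14}
[7] xor  r2, r6, r0  →  {r0:0, r1:9, r2:14, r3:10, r4:2, r5:1, r6:14}

1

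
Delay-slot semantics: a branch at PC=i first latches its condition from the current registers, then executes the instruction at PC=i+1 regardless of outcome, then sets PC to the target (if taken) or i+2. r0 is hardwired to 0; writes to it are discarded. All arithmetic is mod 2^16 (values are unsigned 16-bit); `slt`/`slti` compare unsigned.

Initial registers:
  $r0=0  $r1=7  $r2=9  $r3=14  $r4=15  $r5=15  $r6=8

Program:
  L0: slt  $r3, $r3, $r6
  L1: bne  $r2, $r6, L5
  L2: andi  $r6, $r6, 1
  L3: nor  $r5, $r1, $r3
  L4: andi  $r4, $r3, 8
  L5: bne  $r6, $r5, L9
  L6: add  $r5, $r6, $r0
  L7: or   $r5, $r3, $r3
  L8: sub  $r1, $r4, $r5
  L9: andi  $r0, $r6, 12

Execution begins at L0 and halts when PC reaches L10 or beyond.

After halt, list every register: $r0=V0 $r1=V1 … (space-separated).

$r0=0 $r1=7 $r2=9 $r3=0 $r4=15 $r5=0 $r6=0

PC=0  slt  $r3, $r3, $r6     | $r0=0 $r1=7 $r2=9 $r3=0 $r4=15 $r5=15 $r6=8
PC=1  bne  $r2, $r6, L5      | $r0=0 $r1=7 $r2=9 $r3=0 $r4=15 $r5=15 $r6=8  [TAKEN]
PC=2  andi  $r6, $r6, 1      | $r0=0 $r1=7 $r2=9 $r3=0 $r4=15 $r5=15 $r6=0
PC=5  bne  $r6, $r5, L9      | $r0=0 $r1=7 $r2=9 $r3=0 $r4=15 $r5=15 $r6=0  [TAKEN]
PC=6  add  $r5, $r6, $r0     | $r0=0 $r1=7 $r2=9 $r3=0 $r4=15 $r5=0 $r6=0
PC=9  andi  $r0, $r6, 12     | $r0=0 $r1=7 $r2=9 $r3=0 $r4=15 $r5=0 $r6=0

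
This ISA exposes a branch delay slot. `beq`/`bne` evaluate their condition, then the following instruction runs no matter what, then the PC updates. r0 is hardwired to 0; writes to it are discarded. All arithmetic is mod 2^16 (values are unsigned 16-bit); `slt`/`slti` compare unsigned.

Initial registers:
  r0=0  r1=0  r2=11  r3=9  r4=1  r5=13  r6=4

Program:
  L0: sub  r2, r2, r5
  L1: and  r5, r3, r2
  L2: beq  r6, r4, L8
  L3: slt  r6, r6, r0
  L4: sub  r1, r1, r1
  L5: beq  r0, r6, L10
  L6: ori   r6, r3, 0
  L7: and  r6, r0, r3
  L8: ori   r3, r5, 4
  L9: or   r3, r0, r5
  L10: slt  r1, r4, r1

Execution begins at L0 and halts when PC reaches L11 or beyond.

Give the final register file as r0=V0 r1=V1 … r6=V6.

r0=0 r1=0 r2=65534 r3=9 r4=1 r5=8 r6=9

PC=0  sub  r2, r2, r5        | r0=0 r1=0 r2=65534 r3=9 r4=1 r5=13 r6=4
PC=1  and  r5, r3, r2        | r0=0 r1=0 r2=65534 r3=9 r4=1 r5=8 r6=4
PC=2  beq  r6, r4, L8        | r0=0 r1=0 r2=65534 r3=9 r4=1 r5=8 r6=4  [not taken]
PC=3  slt  r6, r6, r0        | r0=0 r1=0 r2=65534 r3=9 r4=1 r5=8 r6=0
PC=4  sub  r1, r1, r1        | r0=0 r1=0 r2=65534 r3=9 r4=1 r5=8 r6=0
PC=5  beq  r0, r6, L10       | r0=0 r1=0 r2=65534 r3=9 r4=1 r5=8 r6=0  [TAKEN]
PC=6  ori   r6, r3, 0        | r0=0 r1=0 r2=65534 r3=9 r4=1 r5=8 r6=9
PC=10 slt  r1, r4, r1        | r0=0 r1=0 r2=65534 r3=9 r4=1 r5=8 r6=9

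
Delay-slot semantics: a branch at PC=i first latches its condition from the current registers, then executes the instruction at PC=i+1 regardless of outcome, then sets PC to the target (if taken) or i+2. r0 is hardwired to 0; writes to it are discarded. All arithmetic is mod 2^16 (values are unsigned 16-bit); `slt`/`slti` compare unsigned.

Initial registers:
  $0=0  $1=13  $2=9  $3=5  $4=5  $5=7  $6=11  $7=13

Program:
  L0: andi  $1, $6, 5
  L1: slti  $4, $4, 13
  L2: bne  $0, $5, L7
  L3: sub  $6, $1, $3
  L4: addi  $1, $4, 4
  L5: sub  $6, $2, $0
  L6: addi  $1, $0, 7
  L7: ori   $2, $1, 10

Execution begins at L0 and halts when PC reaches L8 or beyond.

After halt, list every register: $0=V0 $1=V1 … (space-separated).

#0 andi  $1, $6, 5 ; 0/1/9/5/5/7/11/13
#1 slti  $4, $4, 13 ; 0/1/9/5/1/7/11/13
#2 bne  $0, $5, L7 ; 0/1/9/5/1/7/11/13 ; →target
#3 sub  $6, $1, $3 ; 0/1/9/5/1/7/65532/13
#7 ori   $2, $1, 10 ; 0/1/11/5/1/7/65532/13

$0=0 $1=1 $2=11 $3=5 $4=1 $5=7 $6=65532 $7=13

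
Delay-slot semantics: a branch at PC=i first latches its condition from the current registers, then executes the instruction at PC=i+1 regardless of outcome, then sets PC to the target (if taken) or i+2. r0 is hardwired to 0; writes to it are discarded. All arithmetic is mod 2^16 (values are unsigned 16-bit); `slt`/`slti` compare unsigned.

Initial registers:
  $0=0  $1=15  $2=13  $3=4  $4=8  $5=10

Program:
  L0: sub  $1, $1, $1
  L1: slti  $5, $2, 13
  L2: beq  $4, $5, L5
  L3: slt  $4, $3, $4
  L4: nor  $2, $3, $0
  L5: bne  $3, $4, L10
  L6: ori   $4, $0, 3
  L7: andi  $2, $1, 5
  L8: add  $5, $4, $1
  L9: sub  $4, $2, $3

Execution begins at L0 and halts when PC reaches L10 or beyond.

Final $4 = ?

3

PC=0  sub  $1, $1, $1        | $0=0 $1=0 $2=13 $3=4 $4=8 $5=10
PC=1  slti  $5, $2, 13       | $0=0 $1=0 $2=13 $3=4 $4=8 $5=0
PC=2  beq  $4, $5, L5        | $0=0 $1=0 $2=13 $3=4 $4=8 $5=0  [not taken]
PC=3  slt  $4, $3, $4        | $0=0 $1=0 $2=13 $3=4 $4=1 $5=0
PC=4  nor  $2, $3, $0        | $0=0 $1=0 $2=65531 $3=4 $4=1 $5=0
PC=5  bne  $3, $4, L10       | $0=0 $1=0 $2=65531 $3=4 $4=1 $5=0  [TAKEN]
PC=6  ori   $4, $0, 3        | $0=0 $1=0 $2=65531 $3=4 $4=3 $5=0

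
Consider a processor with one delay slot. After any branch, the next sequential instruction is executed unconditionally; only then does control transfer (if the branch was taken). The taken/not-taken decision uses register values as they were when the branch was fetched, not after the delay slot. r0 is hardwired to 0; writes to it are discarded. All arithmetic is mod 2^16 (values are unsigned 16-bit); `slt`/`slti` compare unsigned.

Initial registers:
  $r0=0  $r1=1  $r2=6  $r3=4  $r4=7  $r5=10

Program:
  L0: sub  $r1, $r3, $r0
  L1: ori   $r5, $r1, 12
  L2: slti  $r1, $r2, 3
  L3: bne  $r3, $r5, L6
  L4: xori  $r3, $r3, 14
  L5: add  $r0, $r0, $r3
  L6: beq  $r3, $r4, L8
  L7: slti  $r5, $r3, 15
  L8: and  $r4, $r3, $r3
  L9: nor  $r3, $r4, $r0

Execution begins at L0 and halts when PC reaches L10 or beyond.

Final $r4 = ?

#0 sub  $r1, $r3, $r0 ; 0/4/6/4/7/10
#1 ori   $r5, $r1, 12 ; 0/4/6/4/7/12
#2 slti  $r1, $r2, 3 ; 0/0/6/4/7/12
#3 bne  $r3, $r5, L6 ; 0/0/6/4/7/12 ; →target
#4 xori  $r3, $r3, 14 ; 0/0/6/10/7/12
#6 beq  $r3, $r4, L8 ; 0/0/6/10/7/12 ; →fallthru
#7 slti  $r5, $r3, 15 ; 0/0/6/10/7/1
#8 and  $r4, $r3, $r3 ; 0/0/6/10/10/1
#9 nor  $r3, $r4, $r0 ; 0/0/6/65525/10/1

10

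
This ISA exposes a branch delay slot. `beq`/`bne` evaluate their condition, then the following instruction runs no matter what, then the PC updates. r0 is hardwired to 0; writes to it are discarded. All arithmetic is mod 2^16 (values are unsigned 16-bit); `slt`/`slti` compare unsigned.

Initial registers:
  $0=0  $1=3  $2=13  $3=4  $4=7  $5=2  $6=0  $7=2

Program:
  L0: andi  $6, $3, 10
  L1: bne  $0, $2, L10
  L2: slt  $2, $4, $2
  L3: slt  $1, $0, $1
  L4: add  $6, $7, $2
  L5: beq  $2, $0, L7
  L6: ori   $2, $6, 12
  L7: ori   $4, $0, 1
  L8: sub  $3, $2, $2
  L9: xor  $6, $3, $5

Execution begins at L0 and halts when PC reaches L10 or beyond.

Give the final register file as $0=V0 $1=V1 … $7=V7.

$0=0 $1=3 $2=1 $3=4 $4=7 $5=2 $6=0 $7=2

[0] andi  $6, $3, 10  →  {$0:0, $1:3, $2:13, $3:4, $4:7, $5:2, $6:0, $7:2}
[1] bne  $0, $2, L10  →  {$0:0, $1:3, $2:13, $3:4, $4:7, $5:2, $6:0, $7:2}  ⟨branch taken⟩
[2] slt  $2, $4, $2  →  {$0:0, $1:3, $2:1, $3:4, $4:7, $5:2, $6:0, $7:2}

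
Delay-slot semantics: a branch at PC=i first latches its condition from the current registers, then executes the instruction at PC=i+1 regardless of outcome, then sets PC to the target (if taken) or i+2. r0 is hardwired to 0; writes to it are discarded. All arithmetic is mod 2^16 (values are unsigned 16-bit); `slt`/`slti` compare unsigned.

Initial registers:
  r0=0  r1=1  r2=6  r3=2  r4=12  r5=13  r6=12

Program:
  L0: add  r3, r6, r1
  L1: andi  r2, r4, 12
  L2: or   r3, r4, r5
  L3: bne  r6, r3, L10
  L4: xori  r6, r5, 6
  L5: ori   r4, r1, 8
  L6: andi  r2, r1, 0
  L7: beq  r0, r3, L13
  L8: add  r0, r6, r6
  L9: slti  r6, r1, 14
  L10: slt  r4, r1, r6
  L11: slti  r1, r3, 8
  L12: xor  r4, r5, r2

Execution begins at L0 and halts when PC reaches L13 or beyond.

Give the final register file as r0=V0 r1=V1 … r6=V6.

  step pc=0: add  r3, r6, r1  regs=(0,1,6,13,12,13,12)
  step pc=1: andi  r2, r4, 12  regs=(0,1,12,13,12,13,12)
  step pc=2: or   r3, r4, r5  regs=(0,1,12,13,12,13,12)
  step pc=3: bne  r6, r3, L10  cond=T  regs=(0,1,12,13,12,13,12)
  step pc=4: xori  r6, r5, 6  regs=(0,1,12,13,12,13,11)
  step pc=10: slt  r4, r1, r6  regs=(0,1,12,13,1,13,11)
  step pc=11: slti  r1, r3, 8  regs=(0,0,12,13,1,13,11)
  step pc=12: xor  r4, r5, r2  regs=(0,0,12,13,1,13,11)

r0=0 r1=0 r2=12 r3=13 r4=1 r5=13 r6=11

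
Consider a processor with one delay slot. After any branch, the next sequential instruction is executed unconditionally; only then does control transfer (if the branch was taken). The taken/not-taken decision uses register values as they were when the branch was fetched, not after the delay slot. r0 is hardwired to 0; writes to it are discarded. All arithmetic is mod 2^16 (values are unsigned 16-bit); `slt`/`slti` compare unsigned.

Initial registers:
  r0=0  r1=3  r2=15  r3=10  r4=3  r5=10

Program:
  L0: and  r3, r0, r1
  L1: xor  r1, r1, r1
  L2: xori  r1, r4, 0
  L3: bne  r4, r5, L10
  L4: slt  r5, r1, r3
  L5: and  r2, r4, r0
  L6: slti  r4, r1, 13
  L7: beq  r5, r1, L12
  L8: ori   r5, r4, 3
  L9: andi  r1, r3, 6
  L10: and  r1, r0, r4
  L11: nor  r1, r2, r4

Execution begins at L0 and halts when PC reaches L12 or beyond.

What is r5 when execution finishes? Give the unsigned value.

0

#0 and  r3, r0, r1 ; 0/3/15/0/3/10
#1 xor  r1, r1, r1 ; 0/0/15/0/3/10
#2 xori  r1, r4, 0 ; 0/3/15/0/3/10
#3 bne  r4, r5, L10 ; 0/3/15/0/3/10 ; →target
#4 slt  r5, r1, r3 ; 0/3/15/0/3/0
#10 and  r1, r0, r4 ; 0/0/15/0/3/0
#11 nor  r1, r2, r4 ; 0/65520/15/0/3/0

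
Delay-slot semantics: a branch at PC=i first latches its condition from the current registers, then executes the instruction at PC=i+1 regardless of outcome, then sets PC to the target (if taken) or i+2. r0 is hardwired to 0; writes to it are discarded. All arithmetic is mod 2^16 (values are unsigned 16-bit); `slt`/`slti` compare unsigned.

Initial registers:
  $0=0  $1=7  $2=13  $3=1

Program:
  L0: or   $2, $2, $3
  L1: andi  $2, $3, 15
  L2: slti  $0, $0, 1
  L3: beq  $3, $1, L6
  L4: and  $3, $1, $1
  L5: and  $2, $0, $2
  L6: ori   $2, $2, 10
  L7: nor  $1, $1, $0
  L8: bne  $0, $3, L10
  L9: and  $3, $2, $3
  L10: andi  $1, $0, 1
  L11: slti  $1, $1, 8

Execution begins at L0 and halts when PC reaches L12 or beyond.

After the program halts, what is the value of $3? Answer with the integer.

[0] or   $2, $2, $3  →  {$0:0, $1:7, $2:13, $3:1}
[1] andi  $2, $3, 15  →  {$0:0, $1:7, $2:1, $3:1}
[2] slti  $0, $0, 1  →  {$0:0, $1:7, $2:1, $3:1}
[3] beq  $3, $1, L6  →  {$0:0, $1:7, $2:1, $3:1}  ⟨branch fallthrough⟩
[4] and  $3, $1, $1  →  {$0:0, $1:7, $2:1, $3:7}
[5] and  $2, $0, $2  →  {$0:0, $1:7, $2:0, $3:7}
[6] ori   $2, $2, 10  →  {$0:0, $1:7, $2:10, $3:7}
[7] nor  $1, $1, $0  →  {$0:0, $1:65528, $2:10, $3:7}
[8] bne  $0, $3, L10  →  {$0:0, $1:65528, $2:10, $3:7}  ⟨branch taken⟩
[9] and  $3, $2, $3  →  {$0:0, $1:65528, $2:10, $3:2}
[10] andi  $1, $0, 1  →  {$0:0, $1:0, $2:10, $3:2}
[11] slti  $1, $1, 8  →  {$0:0, $1:1, $2:10, $3:2}

2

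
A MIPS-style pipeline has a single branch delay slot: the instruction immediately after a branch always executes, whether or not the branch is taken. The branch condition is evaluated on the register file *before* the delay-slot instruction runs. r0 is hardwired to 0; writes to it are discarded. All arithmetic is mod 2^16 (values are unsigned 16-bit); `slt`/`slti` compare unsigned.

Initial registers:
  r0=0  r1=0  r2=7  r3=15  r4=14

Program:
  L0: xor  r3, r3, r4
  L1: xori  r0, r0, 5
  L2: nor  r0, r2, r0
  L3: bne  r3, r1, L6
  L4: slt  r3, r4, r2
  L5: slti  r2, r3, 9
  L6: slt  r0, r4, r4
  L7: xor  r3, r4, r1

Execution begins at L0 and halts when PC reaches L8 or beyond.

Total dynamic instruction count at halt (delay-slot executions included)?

7

#0 xor  r3, r3, r4 ; 0/0/7/1/14
#1 xori  r0, r0, 5 ; 0/0/7/1/14
#2 nor  r0, r2, r0 ; 0/0/7/1/14
#3 bne  r3, r1, L6 ; 0/0/7/1/14 ; →target
#4 slt  r3, r4, r2 ; 0/0/7/0/14
#6 slt  r0, r4, r4 ; 0/0/7/0/14
#7 xor  r3, r4, r1 ; 0/0/7/14/14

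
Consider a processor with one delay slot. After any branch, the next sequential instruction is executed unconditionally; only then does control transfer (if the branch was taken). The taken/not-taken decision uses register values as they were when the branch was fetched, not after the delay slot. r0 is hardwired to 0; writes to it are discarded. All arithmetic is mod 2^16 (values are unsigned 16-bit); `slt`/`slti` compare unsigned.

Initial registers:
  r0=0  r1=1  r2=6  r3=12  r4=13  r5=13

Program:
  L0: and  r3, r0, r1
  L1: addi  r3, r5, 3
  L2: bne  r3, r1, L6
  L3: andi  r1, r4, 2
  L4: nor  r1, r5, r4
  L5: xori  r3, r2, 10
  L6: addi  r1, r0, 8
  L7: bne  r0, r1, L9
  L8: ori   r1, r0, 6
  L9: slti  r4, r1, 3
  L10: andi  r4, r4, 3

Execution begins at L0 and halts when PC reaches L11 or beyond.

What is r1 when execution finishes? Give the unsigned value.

[0] and  r3, r0, r1  →  {r0:0, r1:1, r2:6, r3:0, r4:13, r5:13}
[1] addi  r3, r5, 3  →  {r0:0, r1:1, r2:6, r3:16, r4:13, r5:13}
[2] bne  r3, r1, L6  →  {r0:0, r1:1, r2:6, r3:16, r4:13, r5:13}  ⟨branch taken⟩
[3] andi  r1, r4, 2  →  {r0:0, r1:0, r2:6, r3:16, r4:13, r5:13}
[6] addi  r1, r0, 8  →  {r0:0, r1:8, r2:6, r3:16, r4:13, r5:13}
[7] bne  r0, r1, L9  →  {r0:0, r1:8, r2:6, r3:16, r4:13, r5:13}  ⟨branch taken⟩
[8] ori   r1, r0, 6  →  {r0:0, r1:6, r2:6, r3:16, r4:13, r5:13}
[9] slti  r4, r1, 3  →  {r0:0, r1:6, r2:6, r3:16, r4:0, r5:13}
[10] andi  r4, r4, 3  →  {r0:0, r1:6, r2:6, r3:16, r4:0, r5:13}

6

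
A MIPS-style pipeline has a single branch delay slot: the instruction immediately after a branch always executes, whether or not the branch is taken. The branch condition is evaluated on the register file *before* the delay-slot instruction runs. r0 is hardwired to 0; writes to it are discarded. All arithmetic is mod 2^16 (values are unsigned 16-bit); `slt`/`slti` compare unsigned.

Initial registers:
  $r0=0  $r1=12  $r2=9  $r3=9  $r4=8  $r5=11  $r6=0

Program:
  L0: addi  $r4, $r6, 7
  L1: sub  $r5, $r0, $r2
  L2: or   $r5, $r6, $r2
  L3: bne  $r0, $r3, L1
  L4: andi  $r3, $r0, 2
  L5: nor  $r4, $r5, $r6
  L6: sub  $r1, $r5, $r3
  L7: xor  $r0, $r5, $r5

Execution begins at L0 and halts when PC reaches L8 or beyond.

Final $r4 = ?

65526

  step pc=0: addi  $r4, $r6, 7  regs=(0,12,9,9,7,11,0)
  step pc=1: sub  $r5, $r0, $r2  regs=(0,12,9,9,7,65527,0)
  step pc=2: or   $r5, $r6, $r2  regs=(0,12,9,9,7,9,0)
  step pc=3: bne  $r0, $r3, L1  cond=T  regs=(0,12,9,9,7,9,0)
  step pc=4: andi  $r3, $r0, 2  regs=(0,12,9,0,7,9,0)
  step pc=1: sub  $r5, $r0, $r2  regs=(0,12,9,0,7,65527,0)
  step pc=2: or   $r5, $r6, $r2  regs=(0,12,9,0,7,9,0)
  step pc=3: bne  $r0, $r3, L1  cond=F  regs=(0,12,9,0,7,9,0)
  step pc=4: andi  $r3, $r0, 2  regs=(0,12,9,0,7,9,0)
  step pc=5: nor  $r4, $r5, $r6  regs=(0,12,9,0,65526,9,0)
  step pc=6: sub  $r1, $r5, $r3  regs=(0,9,9,0,65526,9,0)
  step pc=7: xor  $r0, $r5, $r5  regs=(0,9,9,0,65526,9,0)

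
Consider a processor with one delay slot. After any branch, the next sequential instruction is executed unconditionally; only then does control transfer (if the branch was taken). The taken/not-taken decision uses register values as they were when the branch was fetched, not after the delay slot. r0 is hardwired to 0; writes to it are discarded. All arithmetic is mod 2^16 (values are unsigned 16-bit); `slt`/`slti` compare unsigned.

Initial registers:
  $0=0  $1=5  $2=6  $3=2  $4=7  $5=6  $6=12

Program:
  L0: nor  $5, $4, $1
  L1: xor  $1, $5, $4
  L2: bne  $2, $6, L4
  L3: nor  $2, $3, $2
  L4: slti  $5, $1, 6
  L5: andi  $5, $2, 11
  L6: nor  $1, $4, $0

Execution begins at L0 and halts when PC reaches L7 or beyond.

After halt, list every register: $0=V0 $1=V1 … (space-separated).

$0=0 $1=65528 $2=65529 $3=2 $4=7 $5=9 $6=12

PC=0  nor  $5, $4, $1        | $0=0 $1=5 $2=6 $3=2 $4=7 $5=65528 $6=12
PC=1  xor  $1, $5, $4        | $0=0 $1=65535 $2=6 $3=2 $4=7 $5=65528 $6=12
PC=2  bne  $2, $6, L4        | $0=0 $1=65535 $2=6 $3=2 $4=7 $5=65528 $6=12  [TAKEN]
PC=3  nor  $2, $3, $2        | $0=0 $1=65535 $2=65529 $3=2 $4=7 $5=65528 $6=12
PC=4  slti  $5, $1, 6        | $0=0 $1=65535 $2=65529 $3=2 $4=7 $5=0 $6=12
PC=5  andi  $5, $2, 11       | $0=0 $1=65535 $2=65529 $3=2 $4=7 $5=9 $6=12
PC=6  nor  $1, $4, $0        | $0=0 $1=65528 $2=65529 $3=2 $4=7 $5=9 $6=12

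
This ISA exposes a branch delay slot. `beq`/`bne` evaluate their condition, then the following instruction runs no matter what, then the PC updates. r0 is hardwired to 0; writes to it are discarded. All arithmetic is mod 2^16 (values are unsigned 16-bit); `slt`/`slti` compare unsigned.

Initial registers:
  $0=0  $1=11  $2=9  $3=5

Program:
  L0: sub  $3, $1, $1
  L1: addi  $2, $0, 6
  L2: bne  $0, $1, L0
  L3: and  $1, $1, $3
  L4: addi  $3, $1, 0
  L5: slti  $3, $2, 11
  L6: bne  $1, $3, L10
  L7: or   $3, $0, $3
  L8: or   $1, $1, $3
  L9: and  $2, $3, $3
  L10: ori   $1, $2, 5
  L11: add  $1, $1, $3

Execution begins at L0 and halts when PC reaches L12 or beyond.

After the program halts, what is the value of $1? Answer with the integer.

PC=0  sub  $3, $1, $1        | $0=0 $1=11 $2=9 $3=0
PC=1  addi  $2, $0, 6        | $0=0 $1=11 $2=6 $3=0
PC=2  bne  $0, $1, L0        | $0=0 $1=11 $2=6 $3=0  [TAKEN]
PC=3  and  $1, $1, $3        | $0=0 $1=0 $2=6 $3=0
PC=0  sub  $3, $1, $1        | $0=0 $1=0 $2=6 $3=0
PC=1  addi  $2, $0, 6        | $0=0 $1=0 $2=6 $3=0
PC=2  bne  $0, $1, L0        | $0=0 $1=0 $2=6 $3=0  [not taken]
PC=3  and  $1, $1, $3        | $0=0 $1=0 $2=6 $3=0
PC=4  addi  $3, $1, 0        | $0=0 $1=0 $2=6 $3=0
PC=5  slti  $3, $2, 11       | $0=0 $1=0 $2=6 $3=1
PC=6  bne  $1, $3, L10       | $0=0 $1=0 $2=6 $3=1  [TAKEN]
PC=7  or   $3, $0, $3        | $0=0 $1=0 $2=6 $3=1
PC=10 ori   $1, $2, 5        | $0=0 $1=7 $2=6 $3=1
PC=11 add  $1, $1, $3        | $0=0 $1=8 $2=6 $3=1

8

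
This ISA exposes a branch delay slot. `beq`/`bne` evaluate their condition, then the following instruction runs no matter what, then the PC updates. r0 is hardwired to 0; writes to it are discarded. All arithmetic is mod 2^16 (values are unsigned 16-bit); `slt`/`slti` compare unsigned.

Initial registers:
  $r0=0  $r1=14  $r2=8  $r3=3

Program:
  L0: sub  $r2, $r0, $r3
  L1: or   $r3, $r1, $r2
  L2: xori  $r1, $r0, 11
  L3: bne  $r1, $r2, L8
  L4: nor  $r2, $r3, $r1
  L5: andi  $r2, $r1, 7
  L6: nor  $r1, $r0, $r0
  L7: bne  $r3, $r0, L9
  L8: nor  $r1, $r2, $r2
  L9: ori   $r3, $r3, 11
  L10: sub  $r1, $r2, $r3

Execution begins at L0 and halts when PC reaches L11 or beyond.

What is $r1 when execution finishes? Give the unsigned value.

1

#0 sub  $r2, $r0, $r3 ; 0/14/65533/3
#1 or   $r3, $r1, $r2 ; 0/14/65533/65535
#2 xori  $r1, $r0, 11 ; 0/11/65533/65535
#3 bne  $r1, $r2, L8 ; 0/11/65533/65535 ; →target
#4 nor  $r2, $r3, $r1 ; 0/11/0/65535
#8 nor  $r1, $r2, $r2 ; 0/65535/0/65535
#9 ori   $r3, $r3, 11 ; 0/65535/0/65535
#10 sub  $r1, $r2, $r3 ; 0/1/0/65535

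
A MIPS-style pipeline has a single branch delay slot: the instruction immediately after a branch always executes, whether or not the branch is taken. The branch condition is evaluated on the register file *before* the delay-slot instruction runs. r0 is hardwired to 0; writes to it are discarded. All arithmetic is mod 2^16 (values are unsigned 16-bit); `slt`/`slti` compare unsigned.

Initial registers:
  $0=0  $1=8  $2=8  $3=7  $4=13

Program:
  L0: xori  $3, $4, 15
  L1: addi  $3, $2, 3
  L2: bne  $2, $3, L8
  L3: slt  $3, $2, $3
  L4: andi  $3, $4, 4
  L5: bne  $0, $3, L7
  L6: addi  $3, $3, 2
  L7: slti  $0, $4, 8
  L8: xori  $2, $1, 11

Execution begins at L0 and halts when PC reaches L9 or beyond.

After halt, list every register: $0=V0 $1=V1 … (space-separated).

[0] xori  $3, $4, 15  →  {$0:0, $1:8, $2:8, $3:2, $4:13}
[1] addi  $3, $2, 3  →  {$0:0, $1:8, $2:8, $3:11, $4:13}
[2] bne  $2, $3, L8  →  {$0:0, $1:8, $2:8, $3:11, $4:13}  ⟨branch taken⟩
[3] slt  $3, $2, $3  →  {$0:0, $1:8, $2:8, $3:1, $4:13}
[8] xori  $2, $1, 11  →  {$0:0, $1:8, $2:3, $3:1, $4:13}

$0=0 $1=8 $2=3 $3=1 $4=13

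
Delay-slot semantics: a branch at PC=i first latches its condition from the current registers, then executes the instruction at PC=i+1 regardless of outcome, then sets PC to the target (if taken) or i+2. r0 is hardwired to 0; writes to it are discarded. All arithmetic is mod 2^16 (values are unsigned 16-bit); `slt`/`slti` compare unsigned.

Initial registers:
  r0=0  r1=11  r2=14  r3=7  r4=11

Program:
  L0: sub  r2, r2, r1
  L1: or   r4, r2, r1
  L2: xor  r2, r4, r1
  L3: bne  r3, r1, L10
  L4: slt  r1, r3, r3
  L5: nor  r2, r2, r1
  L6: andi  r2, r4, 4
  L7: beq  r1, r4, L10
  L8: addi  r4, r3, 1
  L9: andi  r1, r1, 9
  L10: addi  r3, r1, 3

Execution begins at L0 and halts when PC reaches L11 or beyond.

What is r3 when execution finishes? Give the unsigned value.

3

[0] sub  r2, r2, r1  →  {r0:0, r1:11, r2:3, r3:7, r4:11}
[1] or   r4, r2, r1  →  {r0:0, r1:11, r2:3, r3:7, r4:11}
[2] xor  r2, r4, r1  →  {r0:0, r1:11, r2:0, r3:7, r4:11}
[3] bne  r3, r1, L10  →  {r0:0, r1:11, r2:0, r3:7, r4:11}  ⟨branch taken⟩
[4] slt  r1, r3, r3  →  {r0:0, r1:0, r2:0, r3:7, r4:11}
[10] addi  r3, r1, 3  →  {r0:0, r1:0, r2:0, r3:3, r4:11}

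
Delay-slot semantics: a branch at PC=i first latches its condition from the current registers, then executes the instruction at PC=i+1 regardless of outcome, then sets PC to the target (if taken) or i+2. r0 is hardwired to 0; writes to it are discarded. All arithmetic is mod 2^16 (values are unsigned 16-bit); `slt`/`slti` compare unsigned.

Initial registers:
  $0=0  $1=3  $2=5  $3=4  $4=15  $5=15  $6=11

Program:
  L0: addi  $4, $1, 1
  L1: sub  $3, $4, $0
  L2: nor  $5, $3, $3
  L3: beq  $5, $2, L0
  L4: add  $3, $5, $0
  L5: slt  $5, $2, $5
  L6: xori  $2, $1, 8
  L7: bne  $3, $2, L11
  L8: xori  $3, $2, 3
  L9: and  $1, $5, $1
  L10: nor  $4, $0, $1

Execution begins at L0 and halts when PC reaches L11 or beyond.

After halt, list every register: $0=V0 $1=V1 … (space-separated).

[0] addi  $4, $1, 1  →  {$0:0, $1:3, $2:5, $3:4, $4:4, $5:15, $6:11}
[1] sub  $3, $4, $0  →  {$0:0, $1:3, $2:5, $3:4, $4:4, $5:15, $6:11}
[2] nor  $5, $3, $3  →  {$0:0, $1:3, $2:5, $3:4, $4:4, $5:65531, $6:11}
[3] beq  $5, $2, L0  →  {$0:0, $1:3, $2:5, $3:4, $4:4, $5:65531, $6:11}  ⟨branch fallthrough⟩
[4] add  $3, $5, $0  →  {$0:0, $1:3, $2:5, $3:65531, $4:4, $5:65531, $6:11}
[5] slt  $5, $2, $5  →  {$0:0, $1:3, $2:5, $3:65531, $4:4, $5:1, $6:11}
[6] xori  $2, $1, 8  →  {$0:0, $1:3, $2:11, $3:65531, $4:4, $5:1, $6:11}
[7] bne  $3, $2, L11  →  {$0:0, $1:3, $2:11, $3:65531, $4:4, $5:1, $6:11}  ⟨branch taken⟩
[8] xori  $3, $2, 3  →  {$0:0, $1:3, $2:11, $3:8, $4:4, $5:1, $6:11}

$0=0 $1=3 $2=11 $3=8 $4=4 $5=1 $6=11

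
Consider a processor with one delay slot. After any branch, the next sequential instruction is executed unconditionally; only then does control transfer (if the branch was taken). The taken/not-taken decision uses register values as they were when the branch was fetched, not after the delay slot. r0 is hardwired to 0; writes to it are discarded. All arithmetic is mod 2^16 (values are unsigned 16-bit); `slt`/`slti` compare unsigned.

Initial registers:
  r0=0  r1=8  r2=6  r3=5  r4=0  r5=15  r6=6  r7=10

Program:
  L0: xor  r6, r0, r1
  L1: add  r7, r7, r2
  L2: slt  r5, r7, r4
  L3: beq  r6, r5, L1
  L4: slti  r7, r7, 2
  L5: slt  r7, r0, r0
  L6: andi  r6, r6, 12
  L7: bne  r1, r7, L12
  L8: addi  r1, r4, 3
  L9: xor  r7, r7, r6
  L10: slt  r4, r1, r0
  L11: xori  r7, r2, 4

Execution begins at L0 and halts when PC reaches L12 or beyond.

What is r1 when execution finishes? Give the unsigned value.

3

#0 xor  r6, r0, r1 ; 0/8/6/5/0/15/8/10
#1 add  r7, r7, r2 ; 0/8/6/5/0/15/8/16
#2 slt  r5, r7, r4 ; 0/8/6/5/0/0/8/16
#3 beq  r6, r5, L1 ; 0/8/6/5/0/0/8/16 ; →fallthru
#4 slti  r7, r7, 2 ; 0/8/6/5/0/0/8/0
#5 slt  r7, r0, r0 ; 0/8/6/5/0/0/8/0
#6 andi  r6, r6, 12 ; 0/8/6/5/0/0/8/0
#7 bne  r1, r7, L12 ; 0/8/6/5/0/0/8/0 ; →target
#8 addi  r1, r4, 3 ; 0/3/6/5/0/0/8/0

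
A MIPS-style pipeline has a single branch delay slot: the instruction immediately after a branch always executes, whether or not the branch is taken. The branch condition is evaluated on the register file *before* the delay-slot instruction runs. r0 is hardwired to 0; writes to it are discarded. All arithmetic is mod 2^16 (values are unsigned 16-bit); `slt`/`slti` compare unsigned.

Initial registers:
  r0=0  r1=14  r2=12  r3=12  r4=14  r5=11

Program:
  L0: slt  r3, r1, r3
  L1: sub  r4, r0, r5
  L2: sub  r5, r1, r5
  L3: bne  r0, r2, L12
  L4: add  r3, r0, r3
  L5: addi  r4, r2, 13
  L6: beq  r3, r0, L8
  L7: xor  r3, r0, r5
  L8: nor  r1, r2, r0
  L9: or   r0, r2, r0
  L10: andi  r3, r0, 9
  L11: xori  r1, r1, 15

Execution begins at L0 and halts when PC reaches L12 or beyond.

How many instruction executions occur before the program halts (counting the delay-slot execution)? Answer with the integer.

5

  step pc=0: slt  r3, r1, r3  regs=(0,14,12,0,14,11)
  step pc=1: sub  r4, r0, r5  regs=(0,14,12,0,65525,11)
  step pc=2: sub  r5, r1, r5  regs=(0,14,12,0,65525,3)
  step pc=3: bne  r0, r2, L12  cond=T  regs=(0,14,12,0,65525,3)
  step pc=4: add  r3, r0, r3  regs=(0,14,12,0,65525,3)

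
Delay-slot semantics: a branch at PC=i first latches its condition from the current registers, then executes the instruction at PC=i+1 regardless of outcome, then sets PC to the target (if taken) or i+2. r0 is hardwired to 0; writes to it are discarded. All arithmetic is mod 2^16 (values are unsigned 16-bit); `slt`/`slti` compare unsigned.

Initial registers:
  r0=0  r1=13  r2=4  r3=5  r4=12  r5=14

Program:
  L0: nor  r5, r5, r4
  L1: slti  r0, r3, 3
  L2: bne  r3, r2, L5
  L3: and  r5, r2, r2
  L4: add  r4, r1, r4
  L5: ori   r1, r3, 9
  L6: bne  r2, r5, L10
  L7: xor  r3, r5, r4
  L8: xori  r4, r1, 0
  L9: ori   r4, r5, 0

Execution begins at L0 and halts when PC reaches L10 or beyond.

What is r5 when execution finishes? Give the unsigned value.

4

PC=0  nor  r5, r5, r4        | r0=0 r1=13 r2=4 r3=5 r4=12 r5=65521
PC=1  slti  r0, r3, 3        | r0=0 r1=13 r2=4 r3=5 r4=12 r5=65521
PC=2  bne  r3, r2, L5        | r0=0 r1=13 r2=4 r3=5 r4=12 r5=65521  [TAKEN]
PC=3  and  r5, r2, r2        | r0=0 r1=13 r2=4 r3=5 r4=12 r5=4
PC=5  ori   r1, r3, 9        | r0=0 r1=13 r2=4 r3=5 r4=12 r5=4
PC=6  bne  r2, r5, L10       | r0=0 r1=13 r2=4 r3=5 r4=12 r5=4  [not taken]
PC=7  xor  r3, r5, r4        | r0=0 r1=13 r2=4 r3=8 r4=12 r5=4
PC=8  xori  r4, r1, 0        | r0=0 r1=13 r2=4 r3=8 r4=13 r5=4
PC=9  ori   r4, r5, 0        | r0=0 r1=13 r2=4 r3=8 r4=4 r5=4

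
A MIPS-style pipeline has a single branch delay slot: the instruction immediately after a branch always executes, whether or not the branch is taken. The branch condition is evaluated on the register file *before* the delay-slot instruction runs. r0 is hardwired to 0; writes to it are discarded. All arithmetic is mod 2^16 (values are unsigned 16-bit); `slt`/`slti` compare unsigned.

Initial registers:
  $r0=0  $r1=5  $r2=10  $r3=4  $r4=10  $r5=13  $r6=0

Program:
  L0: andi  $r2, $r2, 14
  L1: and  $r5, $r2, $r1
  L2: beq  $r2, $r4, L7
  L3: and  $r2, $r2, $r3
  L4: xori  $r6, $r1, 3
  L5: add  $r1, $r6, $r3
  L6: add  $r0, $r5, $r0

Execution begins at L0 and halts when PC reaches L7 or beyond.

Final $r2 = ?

0

  step pc=0: andi  $r2, $r2, 14  regs=(0,5,10,4,10,13,0)
  step pc=1: and  $r5, $r2, $r1  regs=(0,5,10,4,10,0,0)
  step pc=2: beq  $r2, $r4, L7  cond=T  regs=(0,5,10,4,10,0,0)
  step pc=3: and  $r2, $r2, $r3  regs=(0,5,0,4,10,0,0)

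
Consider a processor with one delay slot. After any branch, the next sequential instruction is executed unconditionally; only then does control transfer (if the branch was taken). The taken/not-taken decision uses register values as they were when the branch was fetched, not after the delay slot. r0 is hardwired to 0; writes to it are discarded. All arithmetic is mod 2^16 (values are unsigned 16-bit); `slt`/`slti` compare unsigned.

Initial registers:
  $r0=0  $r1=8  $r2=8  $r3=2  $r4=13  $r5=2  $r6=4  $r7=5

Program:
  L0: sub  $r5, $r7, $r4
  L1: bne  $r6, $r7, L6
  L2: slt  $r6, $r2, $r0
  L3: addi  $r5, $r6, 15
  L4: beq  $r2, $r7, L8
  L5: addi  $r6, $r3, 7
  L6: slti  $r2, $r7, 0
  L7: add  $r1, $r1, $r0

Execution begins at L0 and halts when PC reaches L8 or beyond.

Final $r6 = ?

0

  step pc=0: sub  $r5, $r7, $r4  regs=(0,8,8,2,13,65528,4,5)
  step pc=1: bne  $r6, $r7, L6  cond=T  regs=(0,8,8,2,13,65528,4,5)
  step pc=2: slt  $r6, $r2, $r0  regs=(0,8,8,2,13,65528,0,5)
  step pc=6: slti  $r2, $r7, 0  regs=(0,8,0,2,13,65528,0,5)
  step pc=7: add  $r1, $r1, $r0  regs=(0,8,0,2,13,65528,0,5)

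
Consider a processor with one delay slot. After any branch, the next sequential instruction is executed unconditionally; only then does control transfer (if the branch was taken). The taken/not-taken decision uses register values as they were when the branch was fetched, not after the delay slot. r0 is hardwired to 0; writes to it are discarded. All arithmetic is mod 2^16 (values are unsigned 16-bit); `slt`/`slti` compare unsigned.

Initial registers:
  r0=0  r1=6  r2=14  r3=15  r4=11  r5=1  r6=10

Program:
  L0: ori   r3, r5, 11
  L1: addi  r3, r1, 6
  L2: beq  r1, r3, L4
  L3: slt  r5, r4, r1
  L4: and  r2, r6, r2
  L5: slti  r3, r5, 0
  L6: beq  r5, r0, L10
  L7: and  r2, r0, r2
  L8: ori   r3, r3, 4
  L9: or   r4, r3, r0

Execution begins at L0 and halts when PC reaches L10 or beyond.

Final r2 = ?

0

PC=0  ori   r3, r5, 11       | r0=0 r1=6 r2=14 r3=11 r4=11 r5=1 r6=10
PC=1  addi  r3, r1, 6        | r0=0 r1=6 r2=14 r3=12 r4=11 r5=1 r6=10
PC=2  beq  r1, r3, L4        | r0=0 r1=6 r2=14 r3=12 r4=11 r5=1 r6=10  [not taken]
PC=3  slt  r5, r4, r1        | r0=0 r1=6 r2=14 r3=12 r4=11 r5=0 r6=10
PC=4  and  r2, r6, r2        | r0=0 r1=6 r2=10 r3=12 r4=11 r5=0 r6=10
PC=5  slti  r3, r5, 0        | r0=0 r1=6 r2=10 r3=0 r4=11 r5=0 r6=10
PC=6  beq  r5, r0, L10       | r0=0 r1=6 r2=10 r3=0 r4=11 r5=0 r6=10  [TAKEN]
PC=7  and  r2, r0, r2        | r0=0 r1=6 r2=0 r3=0 r4=11 r5=0 r6=10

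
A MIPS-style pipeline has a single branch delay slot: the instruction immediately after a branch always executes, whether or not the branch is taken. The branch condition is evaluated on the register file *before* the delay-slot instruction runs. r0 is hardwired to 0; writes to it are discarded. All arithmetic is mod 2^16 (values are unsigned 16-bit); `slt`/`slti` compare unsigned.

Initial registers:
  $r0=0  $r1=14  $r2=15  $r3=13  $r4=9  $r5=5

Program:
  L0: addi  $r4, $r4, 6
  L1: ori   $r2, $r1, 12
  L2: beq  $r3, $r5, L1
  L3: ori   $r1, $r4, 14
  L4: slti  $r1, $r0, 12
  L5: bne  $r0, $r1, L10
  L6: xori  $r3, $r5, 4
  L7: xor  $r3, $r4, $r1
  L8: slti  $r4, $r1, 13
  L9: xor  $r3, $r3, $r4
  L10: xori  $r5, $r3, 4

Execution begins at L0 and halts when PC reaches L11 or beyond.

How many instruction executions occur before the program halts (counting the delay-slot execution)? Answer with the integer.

PC=0  addi  $r4, $r4, 6      | $r0=0 $r1=14 $r2=15 $r3=13 $r4=15 $r5=5
PC=1  ori   $r2, $r1, 12     | $r0=0 $r1=14 $r2=14 $r3=13 $r4=15 $r5=5
PC=2  beq  $r3, $r5, L1      | $r0=0 $r1=14 $r2=14 $r3=13 $r4=15 $r5=5  [not taken]
PC=3  ori   $r1, $r4, 14     | $r0=0 $r1=15 $r2=14 $r3=13 $r4=15 $r5=5
PC=4  slti  $r1, $r0, 12     | $r0=0 $r1=1 $r2=14 $r3=13 $r4=15 $r5=5
PC=5  bne  $r0, $r1, L10     | $r0=0 $r1=1 $r2=14 $r3=13 $r4=15 $r5=5  [TAKEN]
PC=6  xori  $r3, $r5, 4      | $r0=0 $r1=1 $r2=14 $r3=1 $r4=15 $r5=5
PC=10 xori  $r5, $r3, 4      | $r0=0 $r1=1 $r2=14 $r3=1 $r4=15 $r5=5

8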